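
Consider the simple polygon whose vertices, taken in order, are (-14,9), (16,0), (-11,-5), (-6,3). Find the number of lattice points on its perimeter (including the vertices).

7

Summing gcd(|Δx|,|Δy|) over the edges gives the boundary count: gcd(30,9) + gcd(27,5) + gcd(5,8) + gcd(8,6) = 3+1+1+2 = 7.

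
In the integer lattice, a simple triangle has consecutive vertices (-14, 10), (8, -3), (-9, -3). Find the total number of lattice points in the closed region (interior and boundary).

121

The shoelace formula gives twice the area as |((-14)·(-3) − 8·10) + (8·(-3) − (-9)·(-3)) + ((-9)·10 − (-14)·(-3))| = 221, so the area is 110.5.
The number of boundary lattice points is Σ gcd(|Δx|,|Δy|) = gcd(22,13) + gcd(17,0) + gcd(5,13) = 1+17+1 = 19.
Pick's theorem gives I = A − B/2 + 1 = 110.5 − 19/2 + 1 = 102, so the closed region contains I + B = 102 + 19 = 121 lattice points.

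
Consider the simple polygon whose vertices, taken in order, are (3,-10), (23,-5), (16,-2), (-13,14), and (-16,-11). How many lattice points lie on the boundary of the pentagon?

9

Summing gcd(|Δx|,|Δy|) over the edges gives the boundary count: gcd(20,5) + gcd(7,3) + gcd(29,16) + gcd(3,25) + gcd(19,1) = 5+1+1+1+1 = 9.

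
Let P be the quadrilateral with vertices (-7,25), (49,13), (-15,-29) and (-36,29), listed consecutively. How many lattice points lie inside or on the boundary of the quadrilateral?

2364

The shoelace formula gives twice the area as |((-7)·13 − 49·25) + (49·(-29) − (-15)·13) + ((-15)·29 − (-36)·(-29)) + ((-36)·25 − (-7)·29)| = 4718, so the area is 2359.
Along each edge there are gcd(|Δx|,|Δy|)+1 lattice points, so counting each shared vertex once the boundary has gcd(56,12) + gcd(64,42) + gcd(21,58) + gcd(29,4) = 4+2+1+1 = 8.
Pick's theorem gives I = A − B/2 + 1 = 2359 − 8/2 + 1 = 2356, so the closed region contains I + B = 2356 + 8 = 2364 lattice points.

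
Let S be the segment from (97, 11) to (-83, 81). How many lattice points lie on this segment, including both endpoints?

The number of lattice points on a segment between lattice points is gcd(|Δx|,|Δy|) + 1 = gcd(180,70) + 1 = 10 + 1 = 11.

11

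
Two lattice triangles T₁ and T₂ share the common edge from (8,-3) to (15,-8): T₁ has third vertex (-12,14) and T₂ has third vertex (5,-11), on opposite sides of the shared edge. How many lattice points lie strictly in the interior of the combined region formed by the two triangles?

44

The union is the simple quadrilateral with vertices (8,-3), (-12,14), (15,-8), (5,-11) in order.
Using the shoelace formula, 2A = |(8·14 − (-12)·(-3)) + ((-12)·(-8) − 15·14) + (15·(-11) − 5·(-8)) + (5·(-3) − 8·(-11))| = 90, so the area is 45.
The number of boundary lattice points is Σ gcd(|Δx|,|Δy|) = gcd(20,17) + gcd(27,22) + gcd(10,3) + gcd(3,8) = 1+1+1+1 = 4.
By Pick's theorem I = A − B/2 + 1 = 45 − 4/2 + 1 = 44.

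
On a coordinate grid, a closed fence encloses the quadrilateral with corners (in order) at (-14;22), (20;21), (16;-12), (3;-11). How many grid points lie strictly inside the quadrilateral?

Using the shoelace formula, 2A = |[(-14)·21 − 20·22] + [20·(-12) − 16·21] + [16·(-11) − 3·(-12)] + [3·22 − (-14)·(-11)]| = 1538, so the area is 769.
The number of boundary lattice points is Σ gcd(|Δx|,|Δy|) = gcd(34,1) + gcd(4,33) + gcd(13,1) + gcd(17,33) = 1+1+1+1 = 4.
By Pick's theorem A = I + B/2 − 1, so I = 769 − 4/2 + 1 = 768.

768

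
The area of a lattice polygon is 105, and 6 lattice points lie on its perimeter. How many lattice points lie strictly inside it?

103

From Pick's theorem, I = A − B/2 + 1 = 105 − 6/2 + 1 = 103.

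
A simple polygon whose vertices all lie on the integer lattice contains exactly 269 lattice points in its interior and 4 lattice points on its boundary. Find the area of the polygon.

270

Pick's theorem states A = I + B/2 − 1, so A = 269 + 4/2 − 1 = 270.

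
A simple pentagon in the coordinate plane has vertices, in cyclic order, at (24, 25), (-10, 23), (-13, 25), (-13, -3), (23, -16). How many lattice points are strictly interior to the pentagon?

1210

By the shoelace formula, twice the signed area is |(24·23 − (-10)·25) + ((-10)·25 − (-13)·23) + ((-13)·(-3) − (-13)·25) + ((-13)·(-16) − 23·(-3)) + (23·25 − 24·(-16))| = 2451, so the area is 1225.5.
Along each edge there are gcd(|Δx|,|Δy|)+1 lattice points, so counting each shared vertex once the boundary has gcd(34,2) + gcd(3,2) + gcd(0,28) + gcd(36,13) + gcd(1,41) = 2+1+28+1+1 = 33.
By Pick's theorem A = I + B/2 − 1, so I = 1225.5 − 33/2 + 1 = 1210.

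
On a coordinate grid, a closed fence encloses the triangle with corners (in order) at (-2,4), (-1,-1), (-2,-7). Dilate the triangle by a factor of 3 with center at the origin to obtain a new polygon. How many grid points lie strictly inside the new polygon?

31

The shoelace formula gives twice the area as |[(-2)·(-1) − (-1)·4] + [(-1)·(-7) − (-2)·(-1)] + [(-2)·4 − (-2)·(-7)]| = 11, so the area is 11/2.
The number of boundary lattice points is Σ gcd(|Δx|,|Δy|) = gcd(1,5) + gcd(1,6) + gcd(0,11) = 1+1+11 = 13.
Scaling by 3 multiplies the area by 3² = 9 (so the new area is 49.5) and multiplies the boundary lattice-point count by 3, giving 39.
By Pick's theorem, the interior count of the dilated polygon is 49.5 − 39/2 + 1 = 31.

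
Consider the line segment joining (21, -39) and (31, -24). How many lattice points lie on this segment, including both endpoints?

The number of lattice points on a segment between lattice points is gcd(|Δx|,|Δy|) + 1 = gcd(10,15) + 1 = 5 + 1 = 6.

6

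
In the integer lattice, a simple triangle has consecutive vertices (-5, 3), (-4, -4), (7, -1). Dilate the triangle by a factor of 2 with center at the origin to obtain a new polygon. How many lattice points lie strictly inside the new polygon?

155

By the shoelace formula, twice the signed area is |[(-5)·(-4) − (-4)·3] + [(-4)·(-1) − 7·(-4)] + [7·3 − (-5)·(-1)]| = 80, so the area is 40.
Along each edge there are gcd(|Δx|,|Δy|)+1 lattice points, so counting each shared vertex once the boundary has gcd(1,7) + gcd(11,3) + gcd(12,4) = 1+1+4 = 6.
Scaling by 2 multiplies the area by 2² = 4 (so the new area is 160) and multiplies the boundary lattice-point count by 2, giving 12.
By Pick's theorem, the interior count of the dilated polygon is 160 − 12/2 + 1 = 155.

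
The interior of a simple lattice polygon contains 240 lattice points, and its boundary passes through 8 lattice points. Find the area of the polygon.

243

By Pick's theorem, A = I + B/2 − 1 = 240 + 8/2 − 1 = 243.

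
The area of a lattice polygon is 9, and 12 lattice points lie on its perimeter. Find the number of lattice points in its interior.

4

Pick's theorem A = I + B/2 − 1 rearranges to I = A − B/2 + 1 = 9 − 12/2 + 1 = 4.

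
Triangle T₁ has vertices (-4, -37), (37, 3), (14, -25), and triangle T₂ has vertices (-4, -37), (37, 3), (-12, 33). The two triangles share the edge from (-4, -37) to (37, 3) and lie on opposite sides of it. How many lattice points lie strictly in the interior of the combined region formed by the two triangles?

The union is the simple quadrilateral with vertices (-4, -37), (14, -25), (37, 3), (-12, 33) in order.
The shoelace formula gives twice the area as |[(-4)·(-25) − 14·(-37)] + [14·3 − 37·(-25)] + [37·33 − (-12)·3] + [(-12)·(-37) − (-4)·33]| = 3418, so the area is 1709.
Along each edge there are gcd(|Δx|,|Δy|)+1 lattice points, so counting each shared vertex once the boundary has gcd(18,12) + gcd(23,28) + gcd(49,30) + gcd(8,70) = 6+1+1+2 = 10.
By Pick's theorem I = A − B/2 + 1 = 1709 − 10/2 + 1 = 1705.

1705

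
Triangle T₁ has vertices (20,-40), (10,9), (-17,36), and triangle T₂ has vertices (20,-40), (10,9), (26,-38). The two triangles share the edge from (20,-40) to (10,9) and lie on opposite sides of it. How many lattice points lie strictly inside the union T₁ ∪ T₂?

The union is the simple quadrilateral with vertices (20,-40), (-17,36), (10,9), (26,-38) in order.
By the shoelace formula, twice the signed area is |(20·36 − (-17)·(-40)) + ((-17)·9 − 10·36) + (10·(-38) − 26·9) + (26·(-40) − 20·(-38))| = 1367, so the area is 683.5.
Summing gcd(|Δx|,|Δy|) over the edges gives the boundary count: gcd(37,76) + gcd(27,27) + gcd(16,47) + gcd(6,2) = 1+27+1+2 = 31.
By Pick's theorem I = A − B/2 + 1 = 683.5 − 31/2 + 1 = 669.

669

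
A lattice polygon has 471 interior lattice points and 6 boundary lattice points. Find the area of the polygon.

By Pick's theorem, A = I + B/2 − 1 = 471 + 6/2 − 1 = 473.

473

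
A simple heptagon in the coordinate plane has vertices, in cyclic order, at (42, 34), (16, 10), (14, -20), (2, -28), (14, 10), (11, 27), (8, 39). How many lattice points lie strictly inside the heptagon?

698

The shoelace formula gives twice the area as |(42·10 − 16·34) + (16·(-20) − 14·10) + (14·(-28) − 2·(-20)) + (2·10 − 14·(-28)) + (14·27 − 11·10) + (11·39 − 8·27) + (8·34 − 42·39)| = 1409, so the area is 704.5.
Summing gcd(|Δx|,|Δy|) over the edges gives the boundary count: gcd(26,24) + gcd(2,30) + gcd(12,8) + gcd(12,38) + gcd(3,17) + gcd(3,12) + gcd(34,5) = 2+2+4+2+1+3+1 = 15.
By Pick's theorem A = I + B/2 − 1, so I = 704.5 − 15/2 + 1 = 698.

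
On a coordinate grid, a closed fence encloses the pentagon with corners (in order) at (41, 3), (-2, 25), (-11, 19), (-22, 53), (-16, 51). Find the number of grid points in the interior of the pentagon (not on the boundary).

651

Using the shoelace formula, 2A = |[41·25 − (-2)·3] + [(-2)·19 − (-11)·25] + [(-11)·53 − (-22)·19] + [(-22)·51 − (-16)·53] + [(-16)·3 − 41·51]| = 1310, so the area is 655.
Summing gcd(|Δx|,|Δy|) over the edges gives the boundary count: gcd(43,22) + gcd(9,6) + gcd(11,34) + gcd(6,2) + gcd(57,48) = 1+3+1+2+3 = 10.
By Pick's theorem A = I + B/2 − 1, so I = 655 − 10/2 + 1 = 651.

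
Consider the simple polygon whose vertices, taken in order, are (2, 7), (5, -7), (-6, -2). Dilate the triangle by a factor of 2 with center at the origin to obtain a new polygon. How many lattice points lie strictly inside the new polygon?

276

By the shoelace formula, twice the signed area is |(2·(-7) − 5·7) + (5·(-2) − (-6)·(-7)) + ((-6)·7 − 2·(-2))| = 139, so the area is 69.5.
The number of boundary lattice points is Σ gcd(|Δx|,|Δy|) = gcd(3,14) + gcd(11,5) + gcd(8,9) = 1+1+1 = 3.
Scaling by 2 multiplies the area by 2² = 4 (so the new area is 278) and multiplies the boundary lattice-point count by 2, giving 6.
By Pick's theorem, the interior count of the dilated polygon is 278 − 6/2 + 1 = 276.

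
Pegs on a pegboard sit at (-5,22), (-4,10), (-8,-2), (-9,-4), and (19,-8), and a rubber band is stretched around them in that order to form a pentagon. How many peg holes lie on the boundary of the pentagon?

16

Summing gcd(|Δx|,|Δy|) over the edges gives the boundary count: gcd(1,12) + gcd(4,12) + gcd(1,2) + gcd(28,4) + gcd(24,30) = 1+4+1+4+6 = 16.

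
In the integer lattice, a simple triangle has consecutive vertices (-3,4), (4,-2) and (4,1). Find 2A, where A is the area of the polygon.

The shoelace formula gives twice the area as |((-3)·(-2) − 4·4) + (4·1 − 4·(-2)) + (4·4 − (-3)·1)| = 21, so the area is 10.5.

21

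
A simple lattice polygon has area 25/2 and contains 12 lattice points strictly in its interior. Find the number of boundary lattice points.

Pick's theorem gives A = I + B/2 − 1, so B = 2(A − I + 1) = 2(25/2 − 12 + 1) = 3.

3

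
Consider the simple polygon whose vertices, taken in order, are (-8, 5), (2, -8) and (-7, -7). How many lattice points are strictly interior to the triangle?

Using the shoelace formula, 2A = |((-8)·(-8) − 2·5) + (2·(-7) − (-7)·(-8)) + ((-7)·5 − (-8)·(-7))| = 107, so the area is 107/2.
Summing gcd(|Δx|,|Δy|) over the edges gives the boundary count: gcd(10,13) + gcd(9,1) + gcd(1,12) = 1+1+1 = 3.
By Pick's theorem A = I + B/2 − 1, so I = 107/2 − 3/2 + 1 = 53.

53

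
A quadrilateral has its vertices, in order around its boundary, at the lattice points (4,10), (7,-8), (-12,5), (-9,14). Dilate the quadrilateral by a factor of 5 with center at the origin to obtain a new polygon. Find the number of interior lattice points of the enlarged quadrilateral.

By the shoelace formula, twice the signed area is |[4·(-8) − 7·10] + [7·5 − (-12)·(-8)] + [(-12)·14 − (-9)·5] + [(-9)·10 − 4·14]| = 432, so the area is 216.
The number of boundary lattice points is Σ gcd(|Δx|,|Δy|) = gcd(3,18) + gcd(19,13) + gcd(3,9) + gcd(13,4) = 3+1+3+1 = 8.
Scaling by 5 multiplies the area by 5² = 25 (so the new area is 5400) and multiplies the boundary lattice-point count by 5, giving 40.
By Pick's theorem, the interior count of the dilated polygon is 5400 − 40/2 + 1 = 5381.

5381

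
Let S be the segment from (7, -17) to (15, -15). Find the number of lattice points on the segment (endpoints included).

The number of lattice points on a segment between lattice points is gcd(|Δx|,|Δy|) + 1 = gcd(8,2) + 1 = 2 + 1 = 3.

3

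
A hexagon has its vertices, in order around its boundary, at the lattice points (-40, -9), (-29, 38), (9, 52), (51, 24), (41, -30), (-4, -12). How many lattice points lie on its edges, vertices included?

31

Summing gcd(|Δx|,|Δy|) over the edges gives the boundary count: gcd(11,47) + gcd(38,14) + gcd(42,28) + gcd(10,54) + gcd(45,18) + gcd(36,3) = 1+2+14+2+9+3 = 31.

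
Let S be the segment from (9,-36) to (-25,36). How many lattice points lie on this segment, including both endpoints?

The number of lattice points on a segment between lattice points is gcd(|Δx|,|Δy|) + 1 = gcd(34,72) + 1 = 2 + 1 = 3.

3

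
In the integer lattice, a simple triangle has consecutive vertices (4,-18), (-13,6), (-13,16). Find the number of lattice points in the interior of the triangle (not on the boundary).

The shoelace formula gives twice the area as |[4·6 − (-13)·(-18)] + [(-13)·16 − (-13)·6] + [(-13)·(-18) − 4·16]| = 170, so the area is 85.
Summing gcd(|Δx|,|Δy|) over the edges gives the boundary count: gcd(17,24) + gcd(0,10) + gcd(17,34) = 1+10+17 = 28.
By Pick's theorem A = I + B/2 − 1, so I = 85 − 28/2 + 1 = 72.

72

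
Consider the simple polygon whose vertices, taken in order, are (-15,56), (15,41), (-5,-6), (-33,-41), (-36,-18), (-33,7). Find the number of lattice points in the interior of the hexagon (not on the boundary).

The shoelace formula gives twice the area as |[(-15)·41 − 15·56] + [15·(-6) − (-5)·41] + [(-5)·(-41) − (-33)·(-6)] + [(-33)·(-18) − (-36)·(-41)] + [(-36)·7 − (-33)·(-18)] + [(-33)·56 − (-15)·7]| = 4804, so the area is 2402.
Along each edge there are gcd(|Δx|,|Δy|)+1 lattice points, so counting each shared vertex once the boundary has gcd(30,15) + gcd(20,47) + gcd(28,35) + gcd(3,23) + gcd(3,25) + gcd(18,49) = 15+1+7+1+1+1 = 26.
Pick's theorem gives I = A − B/2 + 1 = 2402 − 26/2 + 1 = 2390.

2390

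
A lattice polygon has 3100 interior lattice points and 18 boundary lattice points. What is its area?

Pick's theorem states A = I + B/2 − 1, so A = 3100 + 18/2 − 1 = 3108.

3108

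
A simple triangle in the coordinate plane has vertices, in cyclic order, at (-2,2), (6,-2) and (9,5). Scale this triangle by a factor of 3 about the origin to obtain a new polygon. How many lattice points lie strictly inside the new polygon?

298

By the shoelace formula, twice the signed area is |[(-2)·(-2) − 6·2] + [6·5 − 9·(-2)] + [9·2 − (-2)·5]| = 68, so the area is 34.
The number of boundary lattice points is Σ gcd(|Δx|,|Δy|) = gcd(8,4) + gcd(3,7) + gcd(11,3) = 4+1+1 = 6.
Scaling by 3 multiplies the area by 3² = 9 (so the new area is 306) and multiplies the boundary lattice-point count by 3, giving 18.
By Pick's theorem, the interior count of the dilated polygon is 306 − 18/2 + 1 = 298.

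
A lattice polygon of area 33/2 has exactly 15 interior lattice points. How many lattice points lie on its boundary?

Pick's theorem gives A = I + B/2 − 1, so B = 2(A − I + 1) = 2(33/2 − 15 + 1) = 5.

5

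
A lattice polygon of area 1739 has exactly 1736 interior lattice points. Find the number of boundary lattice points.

Pick's theorem gives A = I + B/2 − 1, so B = 2(A − I + 1) = 2(1739 − 1736 + 1) = 8.

8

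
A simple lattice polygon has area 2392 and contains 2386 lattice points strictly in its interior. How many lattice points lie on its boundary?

Pick's theorem gives A = I + B/2 − 1, so B = 2(A − I + 1) = 2(2392 − 2386 + 1) = 14.

14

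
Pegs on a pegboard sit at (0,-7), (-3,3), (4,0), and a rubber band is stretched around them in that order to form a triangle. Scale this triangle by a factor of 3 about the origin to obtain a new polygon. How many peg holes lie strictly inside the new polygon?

By the shoelace formula, twice the signed area is |(0·3 − (-3)·(-7)) + ((-3)·0 − 4·3) + (4·(-7) − 0·0)| = 61, so the area is 61/2.
Summing gcd(|Δx|,|Δy|) over the edges gives the boundary count: gcd(3,10) + gcd(7,3) + gcd(4,7) = 1+1+1 = 3.
Scaling by 3 multiplies the area by 3² = 9 (so the new area is 549/2) and multiplies the boundary lattice-point count by 3, giving 9.
By Pick's theorem, the interior count of the dilated polygon is 549/2 − 9/2 + 1 = 271.

271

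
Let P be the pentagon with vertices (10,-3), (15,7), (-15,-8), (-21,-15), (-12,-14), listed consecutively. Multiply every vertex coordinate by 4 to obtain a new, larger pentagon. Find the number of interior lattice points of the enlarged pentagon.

Using the shoelace formula, 2A = |(10·7 − 15·(-3)) + (15·(-8) − (-15)·7) + ((-15)·(-15) − (-21)·(-8)) + ((-21)·(-14) − (-12)·(-15)) + ((-12)·(-3) − 10·(-14))| = 447, so the area is 447/2.
Along each edge there are gcd(|Δx|,|Δy|)+1 lattice points, so counting each shared vertex once the boundary has gcd(5,10) + gcd(30,15) + gcd(6,7) + gcd(9,1) + gcd(22,11) = 5+15+1+1+11 = 33.
Scaling by 4 multiplies the area by 4² = 16 (so the new area is 3576) and multiplies the boundary lattice-point count by 4, giving 132.
By Pick's theorem, the interior count of the dilated polygon is 3576 − 132/2 + 1 = 3511.

3511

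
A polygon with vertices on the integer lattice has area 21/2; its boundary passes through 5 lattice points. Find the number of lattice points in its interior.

9

From Pick's theorem, I = A − B/2 + 1 = 21/2 − 5/2 + 1 = 9.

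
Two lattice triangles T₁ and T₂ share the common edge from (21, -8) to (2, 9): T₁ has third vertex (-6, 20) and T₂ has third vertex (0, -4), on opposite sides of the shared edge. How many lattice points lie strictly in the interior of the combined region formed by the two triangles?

176

The union is the simple quadrilateral with vertices (21, -8), (-6, 20), (2, 9), (0, -4) in order.
By the shoelace formula, twice the signed area is |[21·20 − (-6)·(-8)] + [(-6)·9 − 2·20] + [2·(-4) − 0·9] + [0·(-8) − 21·(-4)]| = 354, so the area is 177.
Summing gcd(|Δx|,|Δy|) over the edges gives the boundary count: gcd(27,28) + gcd(8,11) + gcd(2,13) + gcd(21,4) = 1+1+1+1 = 4.
By Pick's theorem I = A − B/2 + 1 = 177 − 4/2 + 1 = 176.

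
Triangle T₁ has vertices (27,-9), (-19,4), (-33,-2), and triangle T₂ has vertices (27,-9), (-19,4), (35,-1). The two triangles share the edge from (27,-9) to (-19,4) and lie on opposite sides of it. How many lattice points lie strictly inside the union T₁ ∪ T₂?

The union is the simple quadrilateral with vertices (27,-9), (-33,-2), (-19,4), (35,-1) in order.
By the shoelace formula, twice the signed area is |[27·(-2) − (-33)·(-9)] + [(-33)·4 − (-19)·(-2)] + [(-19)·(-1) − 35·4] + [35·(-9) − 27·(-1)]| = 930, so the area is 465.
The number of boundary lattice points is Σ gcd(|Δx|,|Δy|) = gcd(60,7) + gcd(14,6) + gcd(54,5) + gcd(8,8) = 1+2+1+8 = 12.
By Pick's theorem I = A − B/2 + 1 = 465 − 12/2 + 1 = 460.

460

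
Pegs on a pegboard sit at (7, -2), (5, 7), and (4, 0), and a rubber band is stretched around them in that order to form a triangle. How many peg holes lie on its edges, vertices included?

3

Along each edge there are gcd(|Δx|,|Δy|)+1 lattice points, so counting each shared vertex once the boundary has gcd(2,9) + gcd(1,7) + gcd(3,2) = 1+1+1 = 3.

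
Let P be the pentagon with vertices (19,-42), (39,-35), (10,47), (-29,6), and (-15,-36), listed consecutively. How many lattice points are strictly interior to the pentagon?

The shoelace formula gives twice the area as |(19·(-35) − 39·(-42)) + (39·47 − 10·(-35)) + (10·6 − (-29)·47) + ((-29)·(-36) − (-15)·6) + ((-15)·(-42) − 19·(-36))| = 7027, so the area is 7027/2.
The number of boundary lattice points is Σ gcd(|Δx|,|Δy|) = gcd(20,7) + gcd(29,82) + gcd(39,41) + gcd(14,42) + gcd(34,6) = 1+1+1+14+2 = 19.
By Pick's theorem A = I + B/2 − 1, so I = 7027/2 − 19/2 + 1 = 3505.

3505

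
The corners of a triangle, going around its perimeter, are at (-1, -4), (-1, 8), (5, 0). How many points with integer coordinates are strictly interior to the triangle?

The shoelace formula gives twice the area as |[(-1)·8 − (-1)·(-4)] + [(-1)·0 − 5·8] + [5·(-4) − (-1)·0]| = 72, so the area is 36.
Summing gcd(|Δx|,|Δy|) over the edges gives the boundary count: gcd(0,12) + gcd(6,8) + gcd(6,4) = 12+2+2 = 16.
Pick's theorem gives I = A − B/2 + 1 = 36 − 16/2 + 1 = 29.

29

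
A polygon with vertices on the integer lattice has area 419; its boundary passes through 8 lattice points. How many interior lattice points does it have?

416

Pick's theorem A = I + B/2 − 1 rearranges to I = A − B/2 + 1 = 419 − 8/2 + 1 = 416.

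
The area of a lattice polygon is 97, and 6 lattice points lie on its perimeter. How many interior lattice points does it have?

95

Pick's theorem A = I + B/2 − 1 rearranges to I = A − B/2 + 1 = 97 − 6/2 + 1 = 95.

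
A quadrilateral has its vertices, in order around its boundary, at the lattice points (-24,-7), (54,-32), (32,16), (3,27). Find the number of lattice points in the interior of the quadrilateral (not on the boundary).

2237

The shoelace formula gives twice the area as |[(-24)·(-32) − 54·(-7)] + [54·16 − 32·(-32)] + [32·27 − 3·16] + [3·(-7) − (-24)·27]| = 4477, so the area is 2238.5.
Along each edge there are gcd(|Δx|,|Δy|)+1 lattice points, so counting each shared vertex once the boundary has gcd(78,25) + gcd(22,48) + gcd(29,11) + gcd(27,34) = 1+2+1+1 = 5.
Pick's theorem gives I = A − B/2 + 1 = 2238.5 − 5/2 + 1 = 2237.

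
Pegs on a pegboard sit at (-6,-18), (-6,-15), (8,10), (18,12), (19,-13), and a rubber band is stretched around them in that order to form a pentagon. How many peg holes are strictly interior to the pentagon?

The shoelace formula gives twice the area as |((-6)·(-15) − (-6)·(-18)) + ((-6)·10 − 8·(-15)) + (8·12 − 18·10) + (18·(-13) − 19·12) + (19·(-18) − (-6)·(-13))| = 924, so the area is 462.
Summing gcd(|Δx|,|Δy|) over the edges gives the boundary count: gcd(0,3) + gcd(14,25) + gcd(10,2) + gcd(1,25) + gcd(25,5) = 3+1+2+1+5 = 12.
Pick's theorem gives I = A − B/2 + 1 = 462 − 12/2 + 1 = 457.

457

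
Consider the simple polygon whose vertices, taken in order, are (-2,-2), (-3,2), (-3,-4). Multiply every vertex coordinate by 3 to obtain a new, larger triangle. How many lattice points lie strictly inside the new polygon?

The shoelace formula gives twice the area as |((-2)·2 − (-3)·(-2)) + ((-3)·(-4) − (-3)·2) + ((-3)·(-2) − (-2)·(-4))| = 6, so the area is 3.
Along each edge there are gcd(|Δx|,|Δy|)+1 lattice points, so counting each shared vertex once the boundary has gcd(1,4) + gcd(0,6) + gcd(1,2) = 1+6+1 = 8.
Scaling by 3 multiplies the area by 3² = 9 (so the new area is 27) and multiplies the boundary lattice-point count by 3, giving 24.
By Pick's theorem, the interior count of the dilated polygon is 27 − 24/2 + 1 = 16.

16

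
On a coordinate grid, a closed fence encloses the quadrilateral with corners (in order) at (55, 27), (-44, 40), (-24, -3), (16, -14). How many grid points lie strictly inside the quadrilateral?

By the shoelace formula, twice the signed area is |[55·40 − (-44)·27] + [(-44)·(-3) − (-24)·40] + [(-24)·(-14) − 16·(-3)] + [16·27 − 55·(-14)]| = 6066, so the area is 3033.
Summing gcd(|Δx|,|Δy|) over the edges gives the boundary count: gcd(99,13) + gcd(20,43) + gcd(40,11) + gcd(39,41) = 1+1+1+1 = 4.
Pick's theorem gives I = A − B/2 + 1 = 3033 − 4/2 + 1 = 3032.

3032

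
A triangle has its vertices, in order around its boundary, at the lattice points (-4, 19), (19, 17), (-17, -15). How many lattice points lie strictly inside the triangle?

The shoelace formula gives twice the area as |((-4)·17 − 19·19) + (19·(-15) − (-17)·17) + ((-17)·19 − (-4)·(-15))| = 808, so the area is 404.
Summing gcd(|Δx|,|Δy|) over the edges gives the boundary count: gcd(23,2) + gcd(36,32) + gcd(13,34) = 1+4+1 = 6.
Pick's theorem gives I = A − B/2 + 1 = 404 − 6/2 + 1 = 402.

402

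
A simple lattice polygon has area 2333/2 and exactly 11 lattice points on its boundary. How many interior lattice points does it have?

From Pick's theorem, I = A − B/2 + 1 = 2333/2 − 11/2 + 1 = 1162.

1162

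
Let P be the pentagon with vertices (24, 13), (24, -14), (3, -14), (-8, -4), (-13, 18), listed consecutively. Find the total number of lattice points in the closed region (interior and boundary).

The shoelace formula gives twice the area as |(24·(-14) − 24·13) + (24·(-14) − 3·(-14)) + (3·(-4) − (-8)·(-14)) + ((-8)·18 − (-13)·(-4)) + ((-13)·13 − 24·18)| = 1863, so the area is 1863/2.
Summing gcd(|Δx|,|Δy|) over the edges gives the boundary count: gcd(0,27) + gcd(21,0) + gcd(11,10) + gcd(5,22) + gcd(37,5) = 27+21+1+1+1 = 51.
Pick's theorem gives I = A − B/2 + 1 = 1863/2 − 51/2 + 1 = 907, so the closed region contains I + B = 907 + 51 = 958 lattice points.

958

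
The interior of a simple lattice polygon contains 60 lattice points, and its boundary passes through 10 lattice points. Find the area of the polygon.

By Pick's theorem, A = I + B/2 − 1 = 60 + 10/2 − 1 = 64.

64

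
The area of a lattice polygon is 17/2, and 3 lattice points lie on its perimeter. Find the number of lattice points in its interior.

Pick's theorem A = I + B/2 − 1 rearranges to I = A − B/2 + 1 = 17/2 − 3/2 + 1 = 8.

8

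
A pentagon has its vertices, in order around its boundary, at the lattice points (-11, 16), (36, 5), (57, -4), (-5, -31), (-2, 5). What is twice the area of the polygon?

Using the shoelace formula, 2A = |((-11)·5 − 36·16) + (36·(-4) − 57·5) + (57·(-31) − (-5)·(-4)) + ((-5)·5 − (-2)·(-31)) + ((-2)·16 − (-11)·5)| = 2911, so the area is 2911/2.

2911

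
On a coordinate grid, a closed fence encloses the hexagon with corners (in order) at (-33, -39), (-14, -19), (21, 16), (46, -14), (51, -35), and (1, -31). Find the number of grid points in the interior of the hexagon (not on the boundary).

The shoelace formula gives twice the area as |((-33)·(-19) − (-14)·(-39)) + ((-14)·16 − 21·(-19)) + (21·(-14) − 46·16) + (46·(-35) − 51·(-14)) + (51·(-31) − 1·(-35)) + (1·(-39) − (-33)·(-31))| = 4278, so the area is 2139.
The number of boundary lattice points is Σ gcd(|Δx|,|Δy|) = gcd(19,20) + gcd(35,35) + gcd(25,30) + gcd(5,21) + gcd(50,4) + gcd(34,8) = 1+35+5+1+2+2 = 46.
By Pick's theorem A = I + B/2 − 1, so I = 2139 − 46/2 + 1 = 2117.

2117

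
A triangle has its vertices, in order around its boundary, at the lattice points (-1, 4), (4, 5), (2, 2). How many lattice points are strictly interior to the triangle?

6

Using the shoelace formula, 2A = |((-1)·5 − 4·4) + (4·2 − 2·5) + (2·4 − (-1)·2)| = 13, so the area is 13/2.
The number of boundary lattice points is Σ gcd(|Δx|,|Δy|) = gcd(5,1) + gcd(2,3) + gcd(3,2) = 1+1+1 = 3.
Pick's theorem gives I = A − B/2 + 1 = 13/2 − 3/2 + 1 = 6.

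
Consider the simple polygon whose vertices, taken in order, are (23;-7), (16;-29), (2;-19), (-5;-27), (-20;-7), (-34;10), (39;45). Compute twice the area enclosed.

The shoelace formula gives twice the area as |[23·(-29) − 16·(-7)] + [16·(-19) − 2·(-29)] + [2·(-27) − (-5)·(-19)] + [(-5)·(-7) − (-20)·(-27)] + [(-20)·10 − (-34)·(-7)] + [(-34)·45 − 39·10] + [39·(-7) − 23·45]| = 5121, so the area is 5121/2.

5121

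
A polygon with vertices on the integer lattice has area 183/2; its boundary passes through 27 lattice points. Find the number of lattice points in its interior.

79

Pick's theorem A = I + B/2 − 1 rearranges to I = A − B/2 + 1 = 183/2 − 27/2 + 1 = 79.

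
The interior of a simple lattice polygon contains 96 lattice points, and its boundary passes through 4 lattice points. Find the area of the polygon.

By Pick's theorem, A = I + B/2 − 1 = 96 + 4/2 − 1 = 97.

97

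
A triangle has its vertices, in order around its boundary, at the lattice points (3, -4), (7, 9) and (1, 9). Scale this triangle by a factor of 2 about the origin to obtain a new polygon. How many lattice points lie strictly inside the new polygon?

149

Using the shoelace formula, 2A = |(3·9 − 7·(-4)) + (7·9 − 1·9) + (1·(-4) − 3·9)| = 78, so the area is 39.
The number of boundary lattice points is Σ gcd(|Δx|,|Δy|) = gcd(4,13) + gcd(6,0) + gcd(2,13) = 1+6+1 = 8.
Scaling by 2 multiplies the area by 2² = 4 (so the new area is 156) and multiplies the boundary lattice-point count by 2, giving 16.
By Pick's theorem, the interior count of the dilated polygon is 156 − 16/2 + 1 = 149.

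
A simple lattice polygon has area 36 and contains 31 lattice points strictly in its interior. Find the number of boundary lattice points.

Pick's theorem gives A = I + B/2 − 1, so B = 2(A − I + 1) = 2(36 − 31 + 1) = 12.

12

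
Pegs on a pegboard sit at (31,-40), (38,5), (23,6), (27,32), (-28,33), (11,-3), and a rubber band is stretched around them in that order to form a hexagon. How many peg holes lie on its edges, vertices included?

9

Summing gcd(|Δx|,|Δy|) over the edges gives the boundary count: gcd(7,45) + gcd(15,1) + gcd(4,26) + gcd(55,1) + gcd(39,36) + gcd(20,37) = 1+1+2+1+3+1 = 9.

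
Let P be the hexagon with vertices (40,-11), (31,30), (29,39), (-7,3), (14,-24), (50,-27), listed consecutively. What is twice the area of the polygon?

By the shoelace formula, twice the signed area is |(40·30 − 31·(-11)) + (31·39 − 29·30) + (29·3 − (-7)·39) + ((-7)·(-24) − 14·3) + (14·(-27) − 50·(-24)) + (50·(-11) − 40·(-27))| = 3718, so the area is 1859.

3718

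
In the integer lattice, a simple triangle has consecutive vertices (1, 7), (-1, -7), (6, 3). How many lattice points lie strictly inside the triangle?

38

Using the shoelace formula, 2A = |(1·(-7) − (-1)·7) + ((-1)·3 − 6·(-7)) + (6·7 − 1·3)| = 78, so the area is 39.
Summing gcd(|Δx|,|Δy|) over the edges gives the boundary count: gcd(2,14) + gcd(7,10) + gcd(5,4) = 2+1+1 = 4.
By Pick's theorem A = I + B/2 − 1, so I = 39 − 4/2 + 1 = 38.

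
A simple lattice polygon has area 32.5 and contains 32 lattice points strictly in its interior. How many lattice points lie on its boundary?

3

Pick's theorem gives A = I + B/2 − 1, so B = 2(A − I + 1) = 2(32.5 − 32 + 1) = 3.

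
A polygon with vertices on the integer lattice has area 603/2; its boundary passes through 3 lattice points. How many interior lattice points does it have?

Pick's theorem A = I + B/2 − 1 rearranges to I = A − B/2 + 1 = 603/2 − 3/2 + 1 = 301.

301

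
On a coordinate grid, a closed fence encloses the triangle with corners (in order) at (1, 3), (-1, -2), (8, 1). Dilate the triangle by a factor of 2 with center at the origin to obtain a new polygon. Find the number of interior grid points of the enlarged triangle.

Using the shoelace formula, 2A = |(1·(-2) − (-1)·3) + ((-1)·1 − 8·(-2)) + (8·3 − 1·1)| = 39, so the area is 19.5.
Summing gcd(|Δx|,|Δy|) over the edges gives the boundary count: gcd(2,5) + gcd(9,3) + gcd(7,2) = 1+3+1 = 5.
Scaling by 2 multiplies the area by 2² = 4 (so the new area is 78) and multiplies the boundary lattice-point count by 2, giving 10.
By Pick's theorem, the interior count of the dilated polygon is 78 − 10/2 + 1 = 74.

74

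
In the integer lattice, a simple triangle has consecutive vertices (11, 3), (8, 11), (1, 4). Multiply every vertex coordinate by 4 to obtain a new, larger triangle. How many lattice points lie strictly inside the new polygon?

599

The shoelace formula gives twice the area as |(11·11 − 8·3) + (8·4 − 1·11) + (1·3 − 11·4)| = 77, so the area is 77/2.
Summing gcd(|Δx|,|Δy|) over the edges gives the boundary count: gcd(3,8) + gcd(7,7) + gcd(10,1) = 1+7+1 = 9.
Scaling by 4 multiplies the area by 4² = 16 (so the new area is 616) and multiplies the boundary lattice-point count by 4, giving 36.
By Pick's theorem, the interior count of the dilated polygon is 616 − 36/2 + 1 = 599.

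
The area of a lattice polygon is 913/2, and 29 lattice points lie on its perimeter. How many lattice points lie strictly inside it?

443

From Pick's theorem, I = A − B/2 + 1 = 913/2 − 29/2 + 1 = 443.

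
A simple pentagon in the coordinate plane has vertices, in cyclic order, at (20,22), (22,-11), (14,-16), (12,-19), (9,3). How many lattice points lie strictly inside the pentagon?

314

By the shoelace formula, twice the signed area is |(20·(-11) − 22·22) + (22·(-16) − 14·(-11)) + (14·(-19) − 12·(-16)) + (12·3 − 9·(-19)) + (9·22 − 20·3)| = 631, so the area is 631/2.
Along each edge there are gcd(|Δx|,|Δy|)+1 lattice points, so counting each shared vertex once the boundary has gcd(2,33) + gcd(8,5) + gcd(2,3) + gcd(3,22) + gcd(11,19) = 1+1+1+1+1 = 5.
Pick's theorem gives I = A − B/2 + 1 = 631/2 − 5/2 + 1 = 314.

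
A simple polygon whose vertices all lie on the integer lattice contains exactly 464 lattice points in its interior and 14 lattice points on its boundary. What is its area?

By Pick's theorem, A = I + B/2 − 1 = 464 + 14/2 − 1 = 470.

470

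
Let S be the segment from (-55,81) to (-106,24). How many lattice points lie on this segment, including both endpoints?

The number of lattice points on a segment between lattice points is gcd(|Δx|,|Δy|) + 1 = gcd(51,57) + 1 = 3 + 1 = 4.

4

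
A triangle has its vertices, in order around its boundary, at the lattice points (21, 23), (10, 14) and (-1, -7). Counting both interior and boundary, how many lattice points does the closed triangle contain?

69

The shoelace formula gives twice the area as |[21·14 − 10·23] + [10·(-7) − (-1)·14] + [(-1)·23 − 21·(-7)]| = 132, so the area is 66.
Along each edge there are gcd(|Δx|,|Δy|)+1 lattice points, so counting each shared vertex once the boundary has gcd(11,9) + gcd(11,21) + gcd(22,30) = 1+1+2 = 4.
Pick's theorem gives I = A − B/2 + 1 = 66 − 4/2 + 1 = 65, so the closed region contains I + B = 65 + 4 = 69 lattice points.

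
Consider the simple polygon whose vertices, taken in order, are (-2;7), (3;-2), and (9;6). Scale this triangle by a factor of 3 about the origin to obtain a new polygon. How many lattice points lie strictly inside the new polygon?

418

By the shoelace formula, twice the signed area is |((-2)·(-2) − 3·7) + (3·6 − 9·(-2)) + (9·7 − (-2)·6)| = 94, so the area is 47.
Along each edge there are gcd(|Δx|,|Δy|)+1 lattice points, so counting each shared vertex once the boundary has gcd(5,9) + gcd(6,8) + gcd(11,1) = 1+2+1 = 4.
Scaling by 3 multiplies the area by 3² = 9 (so the new area is 423) and multiplies the boundary lattice-point count by 3, giving 12.
By Pick's theorem, the interior count of the dilated polygon is 423 − 12/2 + 1 = 418.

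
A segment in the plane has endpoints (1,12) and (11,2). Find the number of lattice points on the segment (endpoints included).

11

The number of lattice points on a segment between lattice points is gcd(|Δx|,|Δy|) + 1 = gcd(10,10) + 1 = 10 + 1 = 11.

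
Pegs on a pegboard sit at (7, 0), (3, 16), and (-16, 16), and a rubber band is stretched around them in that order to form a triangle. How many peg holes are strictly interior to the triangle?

The shoelace formula gives twice the area as |[7·16 − 3·0] + [3·16 − (-16)·16] + [(-16)·0 − 7·16]| = 304, so the area is 152.
Summing gcd(|Δx|,|Δy|) over the edges gives the boundary count: gcd(4,16) + gcd(19,0) + gcd(23,16) = 4+19+1 = 24.
Pick's theorem gives I = A − B/2 + 1 = 152 − 24/2 + 1 = 141.

141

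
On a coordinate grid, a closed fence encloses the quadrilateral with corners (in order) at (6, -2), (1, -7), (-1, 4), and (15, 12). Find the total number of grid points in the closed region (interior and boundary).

By the shoelace formula, twice the signed area is |(6·(-7) − 1·(-2)) + (1·4 − (-1)·(-7)) + ((-1)·12 − 15·4) + (15·(-2) − 6·12)| = 217, so the area is 108.5.
Summing gcd(|Δx|,|Δy|) over the edges gives the boundary count: gcd(5,5) + gcd(2,11) + gcd(16,8) + gcd(9,14) = 5+1+8+1 = 15.
Pick's theorem gives I = A − B/2 + 1 = 108.5 − 15/2 + 1 = 102, so the closed region contains I + B = 102 + 15 = 117 lattice points.

117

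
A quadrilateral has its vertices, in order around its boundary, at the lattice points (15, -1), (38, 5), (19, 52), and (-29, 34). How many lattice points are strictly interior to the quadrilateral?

1830

By the shoelace formula, twice the signed area is |(15·5 − 38·(-1)) + (38·52 − 19·5) + (19·34 − (-29)·52) + ((-29)·(-1) − 15·34)| = 3667, so the area is 1833.5.
The number of boundary lattice points is Σ gcd(|Δx|,|Δy|) = gcd(23,6) + gcd(19,47) + gcd(48,18) + gcd(44,35) = 1+1+6+1 = 9.
By Pick's theorem A = I + B/2 − 1, so I = 1833.5 − 9/2 + 1 = 1830.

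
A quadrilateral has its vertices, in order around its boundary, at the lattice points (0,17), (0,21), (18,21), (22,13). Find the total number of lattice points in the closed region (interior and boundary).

131

The shoelace formula gives twice the area as |(0·21 − 0·17) + (0·21 − 18·21) + (18·13 − 22·21) + (22·17 − 0·13)| = 232, so the area is 116.
The number of boundary lattice points is Σ gcd(|Δx|,|Δy|) = gcd(0,4) + gcd(18,0) + gcd(4,8) + gcd(22,4) = 4+18+4+2 = 28.
Pick's theorem gives I = A − B/2 + 1 = 116 − 28/2 + 1 = 103, so the closed region contains I + B = 103 + 28 = 131 lattice points.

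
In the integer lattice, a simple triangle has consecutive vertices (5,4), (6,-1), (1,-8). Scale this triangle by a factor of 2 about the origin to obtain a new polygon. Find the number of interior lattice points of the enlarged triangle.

The shoelace formula gives twice the area as |(5·(-1) − 6·4) + (6·(-8) − 1·(-1)) + (1·4 − 5·(-8))| = 32, so the area is 16.
The number of boundary lattice points is Σ gcd(|Δx|,|Δy|) = gcd(1,5) + gcd(5,7) + gcd(4,12) = 1+1+4 = 6.
Scaling by 2 multiplies the area by 2² = 4 (so the new area is 64) and multiplies the boundary lattice-point count by 2, giving 12.
By Pick's theorem, the interior count of the dilated polygon is 64 − 12/2 + 1 = 59.

59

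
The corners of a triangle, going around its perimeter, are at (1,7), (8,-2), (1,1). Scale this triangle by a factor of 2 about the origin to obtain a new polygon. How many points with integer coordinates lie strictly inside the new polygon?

Using the shoelace formula, 2A = |[1·(-2) − 8·7] + [8·1 − 1·(-2)] + [1·7 − 1·1]| = 42, so the area is 21.
The number of boundary lattice points is Σ gcd(|Δx|,|Δy|) = gcd(7,9) + gcd(7,3) + gcd(0,6) = 1+1+6 = 8.
Scaling by 2 multiplies the area by 2² = 4 (so the new area is 84) and multiplies the boundary lattice-point count by 2, giving 16.
By Pick's theorem, the interior count of the dilated polygon is 84 − 16/2 + 1 = 77.

77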